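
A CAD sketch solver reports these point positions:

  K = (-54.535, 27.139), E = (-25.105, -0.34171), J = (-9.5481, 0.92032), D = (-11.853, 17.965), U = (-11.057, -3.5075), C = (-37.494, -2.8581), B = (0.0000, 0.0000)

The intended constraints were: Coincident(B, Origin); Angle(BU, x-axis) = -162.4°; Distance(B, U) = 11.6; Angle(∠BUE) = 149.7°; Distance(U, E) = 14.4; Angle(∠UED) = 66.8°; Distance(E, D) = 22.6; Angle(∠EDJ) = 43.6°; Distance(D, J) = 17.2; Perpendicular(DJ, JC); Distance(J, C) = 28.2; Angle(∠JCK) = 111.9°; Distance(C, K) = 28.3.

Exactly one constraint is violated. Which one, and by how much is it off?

Distance(C, K) = 28.3 — off by 6.20.

B = (0.00, 0.00) ✓; BU at -162.4° ✓; |BU| = 11.60 ✓; ∠BUE = 149.7° ✓; |UE| = 14.40 ✓; ∠UED = 66.80° ✓; |ED| = 22.60 ✓; ∠EDJ = 43.60° ✓; |DJ| = 17.20 ✓; ∠(DJ, JC) = 90.00° ✓; |JC| = 28.20 ✓; ∠JCK = 111.9° ✓; |CK| = 34.50 ✗.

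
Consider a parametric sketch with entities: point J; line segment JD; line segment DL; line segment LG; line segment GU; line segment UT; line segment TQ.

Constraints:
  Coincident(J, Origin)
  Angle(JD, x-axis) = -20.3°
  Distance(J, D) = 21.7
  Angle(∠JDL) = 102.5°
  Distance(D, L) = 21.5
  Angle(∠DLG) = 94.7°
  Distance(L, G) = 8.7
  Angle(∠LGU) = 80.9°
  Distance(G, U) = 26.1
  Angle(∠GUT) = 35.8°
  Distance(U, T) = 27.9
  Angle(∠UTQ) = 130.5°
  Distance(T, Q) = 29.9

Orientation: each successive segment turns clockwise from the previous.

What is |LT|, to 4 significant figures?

8.009

J is at the origin; JD runs at -20.3° with length 21.7, so D = (20.35, -7.529). ∠JDL = 102.5° gives DL at -97.80° from the x-axis; with |DL| = 21.5, L = (17.43, -28.83). ∠DLG = 94.7° gives LG at 176.9° from the x-axis; with |LG| = 8.7, G = (8.747, -28.36). ∠LGU = 80.9° gives GU at 77.80° from the x-axis; with |GU| = 26.1, U = (14.26, -2.849). ∠GUT = 35.8° gives UT at -66.40° from the x-axis; with |UT| = 27.9, T = (25.43, -28.42). Then |LT| = |T − L| = 8.009.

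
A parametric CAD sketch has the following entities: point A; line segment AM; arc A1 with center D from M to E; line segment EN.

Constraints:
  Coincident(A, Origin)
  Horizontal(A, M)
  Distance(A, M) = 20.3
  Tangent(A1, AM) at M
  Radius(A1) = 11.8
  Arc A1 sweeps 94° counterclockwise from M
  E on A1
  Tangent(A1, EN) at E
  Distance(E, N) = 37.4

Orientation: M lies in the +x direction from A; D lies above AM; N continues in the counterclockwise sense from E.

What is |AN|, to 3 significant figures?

58.0

On A1, M sits at bearing -90° from D; a 94° counterclockwise sweep puts E at bearing 4°, so E = D + 11.8·(cos 4°, sin 4°) = (32.1, 12.6). A1 meets EN tangentially, so DE is at right angles to EN, so EN runs along (−sin 4°, cos 4°); with |EN| = 37.4, N = (29.5, 49.9). Then |AN| = |N − A| = 58.0.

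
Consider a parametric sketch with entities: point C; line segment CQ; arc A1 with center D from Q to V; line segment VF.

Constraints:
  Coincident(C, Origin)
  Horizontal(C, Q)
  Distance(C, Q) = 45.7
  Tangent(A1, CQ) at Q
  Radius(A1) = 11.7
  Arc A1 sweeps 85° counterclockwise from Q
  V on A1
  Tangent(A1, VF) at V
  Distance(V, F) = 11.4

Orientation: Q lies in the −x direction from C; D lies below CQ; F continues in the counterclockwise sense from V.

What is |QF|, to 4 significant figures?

25.41

C is at the origin; C and Q share the same y with |CQ| = 45.7 and Q on the −x side, so Q = (-45.70, 0.000). A1 meets CQ tangentially, so DQ is at right angles to CQ, so D = Q + (0, -11.7) = (-45.70, -11.70). On A1, Q sits at bearing 90° from D; an 85° counterclockwise sweep puts V at bearing 175°, so V = D + 11.7·(cos 175°, sin 175°) = (-57.36, -10.68). A1 meets VF tangentially, so DV is at right angles to VF, so VF runs along (−sin 175°, cos 175°); with |VF| = 11.4, F = (-58.35, -22.04). Then |QF| = |F − Q| = 25.41.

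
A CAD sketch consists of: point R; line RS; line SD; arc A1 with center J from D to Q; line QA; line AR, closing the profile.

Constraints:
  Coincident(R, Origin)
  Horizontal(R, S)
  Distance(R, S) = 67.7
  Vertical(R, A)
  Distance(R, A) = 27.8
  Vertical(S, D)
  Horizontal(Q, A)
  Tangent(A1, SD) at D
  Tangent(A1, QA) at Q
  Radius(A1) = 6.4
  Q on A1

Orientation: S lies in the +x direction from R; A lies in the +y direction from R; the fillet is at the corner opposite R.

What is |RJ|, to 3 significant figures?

64.9

R is at the origin; RS is horizontal with |RS| = 67.7 and S on the +x side, so S = (67.7, 0.00). R and A share the same x with |RA| = 27.8 and A on the +y side, so A = (0.00, 27.8). The virtual corner opposite R is at (67.7, 27.8). A1 meets SD tangentially, so JD is at right angles to SD and tangency of A1 to QA means the radius JQ is perpendicular to QA, with radius 6.4, so the center J sits 6.4 in from both sides at J = (61.3, 21.4). Then |RJ| = |J − R| = 64.9.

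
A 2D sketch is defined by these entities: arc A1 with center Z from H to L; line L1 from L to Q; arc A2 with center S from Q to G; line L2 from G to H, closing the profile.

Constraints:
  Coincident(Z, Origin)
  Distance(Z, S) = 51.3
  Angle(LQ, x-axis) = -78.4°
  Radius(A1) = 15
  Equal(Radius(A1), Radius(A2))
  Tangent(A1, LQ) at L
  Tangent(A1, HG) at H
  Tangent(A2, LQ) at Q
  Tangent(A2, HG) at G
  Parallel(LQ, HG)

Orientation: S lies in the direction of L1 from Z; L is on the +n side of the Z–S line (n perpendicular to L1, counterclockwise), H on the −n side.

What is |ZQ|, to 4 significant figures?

53.45

The slot axis is L1's direction at -78.4°, so u = (cos -78.4°, sin -78.4°) = (0.2011, -0.9796) and n = (−sin -78.4°, cos -78.4°) = (0.9796, 0.2011). Z is at the origin and S lies 51.3 along u from Z, so S = 51.3·u = (10.32, -50.25). Tangency of A1 to both parallel lines with radius 15.0 puts L and H at Z ± 15.0·n: L = (14.69, 3.016), H = (-14.69, -3.016). Equal radii place Q and G the same way about S: Q = S + 15.0·n = (25.01, -47.24), G = S − 15.0·n = (-4.378, -53.27). Then |ZQ| = |Q − Z| = 53.45.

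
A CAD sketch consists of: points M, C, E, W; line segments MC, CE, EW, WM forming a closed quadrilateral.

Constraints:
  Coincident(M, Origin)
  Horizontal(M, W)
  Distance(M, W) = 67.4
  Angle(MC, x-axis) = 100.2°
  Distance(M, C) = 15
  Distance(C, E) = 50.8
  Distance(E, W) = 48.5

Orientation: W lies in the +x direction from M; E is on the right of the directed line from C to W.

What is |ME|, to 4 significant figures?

37.79

Checks: |CE| = 50.80 ✓; |EW| = 48.50 ✓.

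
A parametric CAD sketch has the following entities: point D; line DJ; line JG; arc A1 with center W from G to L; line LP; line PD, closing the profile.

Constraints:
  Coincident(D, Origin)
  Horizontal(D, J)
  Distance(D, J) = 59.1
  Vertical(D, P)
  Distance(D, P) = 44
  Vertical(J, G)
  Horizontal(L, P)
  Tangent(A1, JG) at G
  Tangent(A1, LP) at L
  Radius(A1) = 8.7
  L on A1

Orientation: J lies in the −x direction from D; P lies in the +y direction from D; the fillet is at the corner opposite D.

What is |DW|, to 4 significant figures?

61.53

D is at the origin; D and J share the same y with |DJ| = 59.1 and J on the −x side, so J = (-59.10, 0.000). DP is vertical with |DP| = 44.0 and P on the +y side, so P = (0.000, 44.00). The virtual corner opposite D is at (-59.10, 44.00). Tangency of A1 to JG means the radius WG is perpendicular to JG and the tangent condition forces WL to be normal to LP, with radius 8.7, so the center W sits 8.7 in from both sides at W = (-50.40, 35.30). Then |DW| = |W − D| = 61.53.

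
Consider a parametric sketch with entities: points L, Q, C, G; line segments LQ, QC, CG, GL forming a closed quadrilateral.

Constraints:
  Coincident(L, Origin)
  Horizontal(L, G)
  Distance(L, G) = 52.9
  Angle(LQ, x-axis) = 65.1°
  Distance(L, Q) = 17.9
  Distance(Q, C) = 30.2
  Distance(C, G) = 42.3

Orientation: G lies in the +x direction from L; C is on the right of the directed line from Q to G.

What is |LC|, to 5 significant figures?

18.611

L is at the origin; L and G share the same y with |LG| = 52.9 and G in +x, so G = (52.9, 0). LQ runs at 65.1° with |LQ| = 17.9, so Q = (7.5365, 16.236). C is determined by |QC| = 30.2 and |CG| = 42.3 together: it lies at the intersection of circle(Q, 30.2) and circle(G, 42.3). With |QG| = 48.181, the foot of the radical line on QG is 14.987 from Q and the perpendicular offset is √(30.2² − 14.987²) = 26.219. Taking the right-of-QG solution: C = (12.812, -13.500).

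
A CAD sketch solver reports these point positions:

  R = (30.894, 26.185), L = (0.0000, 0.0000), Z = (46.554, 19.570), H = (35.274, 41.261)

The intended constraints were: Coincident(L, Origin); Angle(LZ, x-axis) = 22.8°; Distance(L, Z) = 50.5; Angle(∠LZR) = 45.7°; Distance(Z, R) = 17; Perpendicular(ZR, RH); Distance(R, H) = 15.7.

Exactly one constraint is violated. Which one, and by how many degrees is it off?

Perpendicular(ZR, RH) — off by 6.70°.

L = (0.00, 0.00) ✓; LZ at 22.80° ✓; |LZ| = 50.50 ✓; ∠LZR = 45.70° ✓; |ZR| = 17.00 ✓; ∠(ZR, RH) = 83.30° ✗; |RH| = 15.70 ✓.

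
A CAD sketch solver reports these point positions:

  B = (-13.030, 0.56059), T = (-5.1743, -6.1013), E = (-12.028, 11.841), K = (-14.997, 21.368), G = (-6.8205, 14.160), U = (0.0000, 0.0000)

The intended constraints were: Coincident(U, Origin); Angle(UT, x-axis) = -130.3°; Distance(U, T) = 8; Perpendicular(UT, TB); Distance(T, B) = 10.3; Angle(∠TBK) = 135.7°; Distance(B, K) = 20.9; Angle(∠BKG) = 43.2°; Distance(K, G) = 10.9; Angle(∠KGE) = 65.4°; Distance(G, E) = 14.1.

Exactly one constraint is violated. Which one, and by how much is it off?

Distance(G, E) = 14.1 — off by 8.40.

U = (0.00, 0.00) ✓; UT at -130.3° ✓; |UT| = 8.000 ✓; ∠(UT, TB) = 90.00° ✓; |TB| = 10.30 ✓; ∠TBK = 135.7° ✓; |BK| = 20.90 ✓; ∠BKG = 43.20° ✓; |KG| = 10.90 ✓; ∠KGE = 65.40° ✓; |GE| = 5.701 ✗.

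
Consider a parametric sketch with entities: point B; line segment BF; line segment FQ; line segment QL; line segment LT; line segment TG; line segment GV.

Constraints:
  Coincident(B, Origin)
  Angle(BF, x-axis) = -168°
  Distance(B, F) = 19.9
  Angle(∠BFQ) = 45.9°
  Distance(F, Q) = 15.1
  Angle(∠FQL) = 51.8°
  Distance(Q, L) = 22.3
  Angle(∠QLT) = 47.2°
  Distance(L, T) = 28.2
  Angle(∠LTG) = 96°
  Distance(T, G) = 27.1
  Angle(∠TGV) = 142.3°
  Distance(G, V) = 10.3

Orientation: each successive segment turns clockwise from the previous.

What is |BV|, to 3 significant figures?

33.4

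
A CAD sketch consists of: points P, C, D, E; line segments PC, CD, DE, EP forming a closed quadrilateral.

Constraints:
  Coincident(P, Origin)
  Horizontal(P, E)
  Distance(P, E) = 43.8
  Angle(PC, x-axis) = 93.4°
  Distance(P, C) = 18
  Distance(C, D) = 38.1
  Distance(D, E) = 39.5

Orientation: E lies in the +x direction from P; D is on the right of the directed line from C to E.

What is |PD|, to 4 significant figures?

20.83

P is at the origin; PE is horizontal with |PE| = 43.8 and E in +x, so E = (43.8, 0). PC runs at 93.4° with |PC| = 18.0, so C = (-1.068, 17.97). D is determined by |CD| = 38.1 and |DE| = 39.5 together: it lies at the intersection of circle(C, 38.1) and circle(E, 39.5). With |CE| = 48.33, the foot of the radical line on CE is 23.04 from C and the perpendicular offset is √(38.1² − 23.04²) = 30.34. Taking the right-of-CE solution: D = (9.042, -18.77).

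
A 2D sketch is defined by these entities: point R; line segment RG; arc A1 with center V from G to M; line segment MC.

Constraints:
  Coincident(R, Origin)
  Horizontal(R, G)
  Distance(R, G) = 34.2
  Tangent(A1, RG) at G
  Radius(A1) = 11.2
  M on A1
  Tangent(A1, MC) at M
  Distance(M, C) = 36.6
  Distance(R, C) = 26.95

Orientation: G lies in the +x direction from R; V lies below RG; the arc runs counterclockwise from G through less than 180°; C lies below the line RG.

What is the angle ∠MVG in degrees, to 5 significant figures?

41.299°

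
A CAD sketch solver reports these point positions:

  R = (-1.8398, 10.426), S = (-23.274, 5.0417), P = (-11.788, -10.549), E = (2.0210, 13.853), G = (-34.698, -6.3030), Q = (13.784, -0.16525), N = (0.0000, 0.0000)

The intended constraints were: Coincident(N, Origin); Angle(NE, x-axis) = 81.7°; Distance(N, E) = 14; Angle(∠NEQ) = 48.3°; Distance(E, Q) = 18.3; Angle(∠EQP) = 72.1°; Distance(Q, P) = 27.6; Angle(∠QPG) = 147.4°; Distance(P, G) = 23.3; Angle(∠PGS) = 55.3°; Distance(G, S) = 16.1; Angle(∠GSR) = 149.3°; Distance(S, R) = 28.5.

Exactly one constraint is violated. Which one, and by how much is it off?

Distance(S, R) = 28.5 — off by 6.40.

N = (0.00, 0.00) ✓; NE at 81.70° ✓; |NE| = 14.00 ✓; ∠NEQ = 48.30° ✓; |EQ| = 18.30 ✓; ∠EQP = 72.10° ✓; |QP| = 27.60 ✓; ∠QPG = 147.4° ✓; |PG| = 23.30 ✓; ∠PGS = 55.30° ✓; |GS| = 16.10 ✓; ∠GSR = 149.3° ✓; |SR| = 22.10 ✗.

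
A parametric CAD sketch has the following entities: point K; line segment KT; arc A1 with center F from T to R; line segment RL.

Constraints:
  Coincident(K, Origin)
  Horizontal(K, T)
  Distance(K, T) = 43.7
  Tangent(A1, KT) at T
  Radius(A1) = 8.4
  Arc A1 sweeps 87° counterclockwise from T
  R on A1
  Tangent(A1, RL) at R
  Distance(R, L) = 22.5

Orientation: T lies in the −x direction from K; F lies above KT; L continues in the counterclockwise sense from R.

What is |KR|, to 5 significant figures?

36.198

K is at the origin; KT is horizontal with |KT| = 43.7 and T on the −x side, so T = (-43.700, 0.0000). Tangency of A1 to KT means the radius FT is perpendicular to KT, so F = T + (0, 8.4) = (-43.700, 8.4000). On A1, T sits at bearing -90° from F; an 87° counterclockwise sweep puts R at bearing -3°, so R = F + 8.4·(cos -3°, sin -3°) = (-35.312, 7.9604). Then |KR| = |R − K| = 36.198.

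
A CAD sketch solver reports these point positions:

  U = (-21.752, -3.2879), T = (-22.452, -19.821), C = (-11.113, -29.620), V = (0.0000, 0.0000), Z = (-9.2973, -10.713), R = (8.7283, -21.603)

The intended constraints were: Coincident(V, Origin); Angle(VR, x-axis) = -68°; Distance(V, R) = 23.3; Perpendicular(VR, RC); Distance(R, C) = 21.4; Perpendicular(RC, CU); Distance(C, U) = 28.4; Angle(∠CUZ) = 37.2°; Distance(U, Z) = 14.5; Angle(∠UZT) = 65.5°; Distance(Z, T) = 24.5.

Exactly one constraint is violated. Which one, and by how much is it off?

Distance(Z, T) = 24.5 — off by 8.50.

V = (0.00, 0.00) ✓; VR at -68.00° ✓; |VR| = 23.30 ✓; ∠(VR, RC) = 90.00° ✓; |RC| = 21.40 ✓; ∠(RC, CU) = 90.00° ✓; |CU| = 28.40 ✓; ∠CUZ = 37.20° ✓; |UZ| = 14.50 ✓; ∠UZT = 65.50° ✓; |ZT| = 16.00 ✗.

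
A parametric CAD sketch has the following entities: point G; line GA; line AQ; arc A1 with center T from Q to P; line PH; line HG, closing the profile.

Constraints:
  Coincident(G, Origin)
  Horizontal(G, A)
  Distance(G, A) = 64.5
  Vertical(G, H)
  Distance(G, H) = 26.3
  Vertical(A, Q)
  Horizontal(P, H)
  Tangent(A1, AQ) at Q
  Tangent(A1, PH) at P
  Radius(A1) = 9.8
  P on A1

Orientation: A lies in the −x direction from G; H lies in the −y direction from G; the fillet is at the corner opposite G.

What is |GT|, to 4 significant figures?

57.13

G is at the origin; G and A share the same y with |GA| = 64.5 and A on the −x side, so A = (-64.50, 0.000). GH is vertical with |GH| = 26.3 and H on the −y side, so H = (0.000, -26.30). The virtual corner opposite G is at (-64.50, -26.30). A1 meets AQ tangentially, so TQ is at right angles to AQ and A1 meets PH tangentially, so TP is at right angles to PH, with radius 9.8, so the center T sits 9.8 in from both sides at T = (-54.70, -16.50). Then |GT| = |T − G| = 57.13.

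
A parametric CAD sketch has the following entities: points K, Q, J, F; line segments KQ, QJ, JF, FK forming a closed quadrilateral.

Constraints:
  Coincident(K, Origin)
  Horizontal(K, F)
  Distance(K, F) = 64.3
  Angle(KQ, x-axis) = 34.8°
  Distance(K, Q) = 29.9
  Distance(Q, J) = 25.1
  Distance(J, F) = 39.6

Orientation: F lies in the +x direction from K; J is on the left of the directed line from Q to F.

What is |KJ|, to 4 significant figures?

54.91

Checks: |QJ| = 25.10 ✓; |JF| = 39.60 ✓.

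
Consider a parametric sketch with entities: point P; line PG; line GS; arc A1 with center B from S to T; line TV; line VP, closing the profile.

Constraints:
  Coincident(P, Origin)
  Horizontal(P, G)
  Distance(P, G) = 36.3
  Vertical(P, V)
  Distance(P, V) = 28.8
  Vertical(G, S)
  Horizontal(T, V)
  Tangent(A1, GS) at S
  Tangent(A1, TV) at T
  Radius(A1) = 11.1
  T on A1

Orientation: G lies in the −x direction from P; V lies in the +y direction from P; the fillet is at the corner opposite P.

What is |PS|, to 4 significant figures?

40.39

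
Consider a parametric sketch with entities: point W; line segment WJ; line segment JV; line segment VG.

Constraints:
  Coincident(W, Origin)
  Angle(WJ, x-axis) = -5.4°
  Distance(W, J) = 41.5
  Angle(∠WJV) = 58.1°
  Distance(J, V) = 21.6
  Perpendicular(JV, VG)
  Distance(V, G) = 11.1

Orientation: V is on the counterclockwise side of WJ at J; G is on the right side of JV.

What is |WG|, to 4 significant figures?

46.33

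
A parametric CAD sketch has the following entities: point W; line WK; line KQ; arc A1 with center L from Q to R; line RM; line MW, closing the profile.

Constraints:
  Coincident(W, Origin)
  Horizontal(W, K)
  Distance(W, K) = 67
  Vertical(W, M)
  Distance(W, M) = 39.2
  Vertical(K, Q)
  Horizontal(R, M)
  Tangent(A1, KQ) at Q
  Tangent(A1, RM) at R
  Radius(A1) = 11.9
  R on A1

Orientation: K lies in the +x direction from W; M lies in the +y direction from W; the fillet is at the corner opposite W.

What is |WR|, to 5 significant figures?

67.621

W is at the origin; W and K share the same y with |WK| = 67.0 and K on the +x side, so K = (67.000, 0.0000). WM is vertical with |WM| = 39.2 and M on the +y side, so M = (0.0000, 39.200). The virtual corner opposite W is at (67.000, 39.200). Since A1 is tangent to KQ there, LQ ⟂ KQ and since A1 is tangent to RM there, LR ⟂ RM, with radius 11.9, so the center L sits 11.9 in from both sides at L = (55.100, 27.300). That places the tangent points at Q = (67.000, 27.300) on KQ and R = (55.100, 39.200) on RM. Then |WR| = |R − W| = 67.621.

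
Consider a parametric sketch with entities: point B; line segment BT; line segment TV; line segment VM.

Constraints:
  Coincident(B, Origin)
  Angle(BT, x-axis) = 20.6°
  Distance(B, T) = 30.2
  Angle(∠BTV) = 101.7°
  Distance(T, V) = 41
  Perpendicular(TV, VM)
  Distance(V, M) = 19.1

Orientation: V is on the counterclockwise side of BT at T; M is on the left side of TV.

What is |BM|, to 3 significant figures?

48.3

∠BTV = 101.7°, so TV runs at 20.6° + (180° − 101.7°) = 98.9° from the x-axis; with |TV| = 41.0, V = T + 41.0·(cos 98.9°, sin 98.9°) = (21.9, 51.1). TV ⟂ VM; with |VM| = 19.1 on the left of TV, M = V + 19.1·(-0.988, -0.155) = (3.06, 48.2). Then |BM| = |M − B| = 48.3.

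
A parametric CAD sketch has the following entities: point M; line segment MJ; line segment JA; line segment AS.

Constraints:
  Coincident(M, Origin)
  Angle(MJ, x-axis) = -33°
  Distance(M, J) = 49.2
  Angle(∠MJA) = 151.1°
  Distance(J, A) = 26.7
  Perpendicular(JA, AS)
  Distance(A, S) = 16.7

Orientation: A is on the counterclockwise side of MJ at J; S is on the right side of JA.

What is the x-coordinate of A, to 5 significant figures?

67.894

M is at the origin; MJ runs at -33.0° with length 49.2, so J = 49.2·(cos -33.0°, sin -33.0°) = (41.263, -26.796). ∠MJA = 151.1°, so JA runs at -33.0° + (180° − 151.1°) = -4.1000° from the x-axis; with |JA| = 26.7, A = J + 26.7·(cos -4.1000°, sin -4.1000°) = (67.894, -28.705). So A.x = 67.894.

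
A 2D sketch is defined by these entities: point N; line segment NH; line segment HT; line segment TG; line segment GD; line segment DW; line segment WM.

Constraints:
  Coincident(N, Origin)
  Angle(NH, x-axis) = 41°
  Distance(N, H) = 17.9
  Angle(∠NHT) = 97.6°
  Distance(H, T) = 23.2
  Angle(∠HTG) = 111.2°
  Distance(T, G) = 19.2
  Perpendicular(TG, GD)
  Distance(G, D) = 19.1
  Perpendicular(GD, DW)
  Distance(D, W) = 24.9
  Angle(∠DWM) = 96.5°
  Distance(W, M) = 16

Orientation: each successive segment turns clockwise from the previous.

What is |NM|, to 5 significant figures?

30.838

N is at the origin; NH runs at 41.0° with length 17.9, so H = (13.509, 11.743). ∠NHT = 97.6° gives HT at -41.400° from the x-axis; with |HT| = 23.2, T = (30.912, -3.5990). ∠HTG = 111.2° gives TG at -110.20° from the x-axis; with |TG| = 19.2, G = (24.282, -21.618). The perpendicularity gives GD at right angles to TG, so GD runs at 159.80°; with |GD| = 19.1, D = (6.3569, -15.023). The perpendicularity gives DW at right angles to GD, so DW runs at 69.800°; with |DW| = 24.9, W = (14.955, 8.3456). ∠DWM = 96.5° gives WM at -13.700° from the x-axis; with |WM| = 16.0, M = (30.500, 4.5562). Then |NM| = |M − N| = 30.838.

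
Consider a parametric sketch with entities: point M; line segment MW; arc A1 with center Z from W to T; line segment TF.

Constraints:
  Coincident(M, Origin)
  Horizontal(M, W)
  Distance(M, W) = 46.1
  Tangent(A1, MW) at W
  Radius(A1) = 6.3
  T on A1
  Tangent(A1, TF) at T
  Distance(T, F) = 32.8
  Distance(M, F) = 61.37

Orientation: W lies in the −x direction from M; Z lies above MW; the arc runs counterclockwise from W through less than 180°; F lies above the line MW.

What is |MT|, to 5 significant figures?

40.660

Checks: ∠(ZW, WM) = 90.00° ✓; |ZT| = 6.300 ✓; ∠(ZT, TF) = 90.00° ✓; |TF| = 32.80 ✓; |MF| = 61.37 ✓.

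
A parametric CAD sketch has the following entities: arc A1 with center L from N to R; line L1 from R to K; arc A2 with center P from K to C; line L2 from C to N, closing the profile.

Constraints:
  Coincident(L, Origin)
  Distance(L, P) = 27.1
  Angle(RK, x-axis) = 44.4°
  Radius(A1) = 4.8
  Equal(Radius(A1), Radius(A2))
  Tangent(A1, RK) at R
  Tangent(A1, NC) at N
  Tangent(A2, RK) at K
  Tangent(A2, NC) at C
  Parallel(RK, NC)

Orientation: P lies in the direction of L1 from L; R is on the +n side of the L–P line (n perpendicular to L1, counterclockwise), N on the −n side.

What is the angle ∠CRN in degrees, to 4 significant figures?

70.49°

The slot axis is L1's direction at 44.4°, so u = (cos 44.4°, sin 44.4°) = (0.7145, 0.6997) and n = (−sin 44.4°, cos 44.4°) = (-0.6997, 0.7145). L is at the origin and P lies 27.1 along u from L, so P = 27.1·u = (19.36, 18.96). Tangency of A1 to both parallel lines with radius 4.8 puts R and N at L ± 4.8·n: R = (-3.358, 3.429), N = (3.358, -3.429). Equal radii place K and C the same way about P: K = P + 4.8·n = (16.00, 22.39), C = P − 4.8·n = (22.72, 15.53). Then cos ∠CRN = RC·RN / (|RC||RN|), giving 70.49°.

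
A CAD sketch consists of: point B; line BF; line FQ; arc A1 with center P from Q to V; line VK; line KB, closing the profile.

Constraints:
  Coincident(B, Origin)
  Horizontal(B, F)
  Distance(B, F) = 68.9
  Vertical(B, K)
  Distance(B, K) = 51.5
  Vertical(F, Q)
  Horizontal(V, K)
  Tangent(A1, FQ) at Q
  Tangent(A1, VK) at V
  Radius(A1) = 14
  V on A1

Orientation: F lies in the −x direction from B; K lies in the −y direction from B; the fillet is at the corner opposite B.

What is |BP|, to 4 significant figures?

66.49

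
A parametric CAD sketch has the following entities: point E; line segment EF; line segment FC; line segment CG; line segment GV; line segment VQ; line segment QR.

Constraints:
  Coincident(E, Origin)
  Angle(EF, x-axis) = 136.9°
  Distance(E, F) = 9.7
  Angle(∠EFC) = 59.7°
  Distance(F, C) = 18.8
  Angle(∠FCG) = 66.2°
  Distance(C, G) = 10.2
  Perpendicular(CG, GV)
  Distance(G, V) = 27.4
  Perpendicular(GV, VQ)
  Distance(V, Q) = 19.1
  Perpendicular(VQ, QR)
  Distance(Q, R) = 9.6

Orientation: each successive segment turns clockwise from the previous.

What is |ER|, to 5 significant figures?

23.732

E is at the origin; EF runs at 136.9° with length 9.7, so F = (-7.0826, 6.6278). ∠EFC = 59.7° gives FC at 16.600° from the x-axis; with |FC| = 18.8, C = (10.934, 11.999). ∠FCG = 66.2° gives CG at -97.200° from the x-axis; with |CG| = 10.2, G = (9.6555, 1.8791). The perpendicularity gives GV at right angles to CG, so GV runs at 172.80°; with |GV| = 27.4, V = (-17.528, 5.3133). GV is perpendicular to VQ, so VQ runs at 82.800°; with |VQ| = 19.1, Q = (-15.135, 24.263). VQ is perpendicular to QR, so QR runs at -7.2000°; with |QR| = 9.6, R = (-5.6103, 23.059). Then |ER| = |R − E| = 23.732.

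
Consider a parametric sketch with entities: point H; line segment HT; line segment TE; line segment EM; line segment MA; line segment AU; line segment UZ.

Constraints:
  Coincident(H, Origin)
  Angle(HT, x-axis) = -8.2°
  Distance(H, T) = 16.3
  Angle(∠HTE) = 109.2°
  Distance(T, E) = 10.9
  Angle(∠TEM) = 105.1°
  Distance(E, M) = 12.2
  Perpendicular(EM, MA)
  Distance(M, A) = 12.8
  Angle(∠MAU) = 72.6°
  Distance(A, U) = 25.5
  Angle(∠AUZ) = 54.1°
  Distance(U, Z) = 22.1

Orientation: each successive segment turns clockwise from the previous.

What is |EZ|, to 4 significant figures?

9.784

H is at the origin; HT runs at -8.2° with length 16.3, so T = (16.13, -2.325). ∠HTE = 109.2° gives TE at -79.00° from the x-axis; with |TE| = 10.9, E = (18.21, -13.02). ∠TEM = 105.1° gives EM at -153.9° from the x-axis; with |EM| = 12.2, M = (7.257, -18.39). EM ⟂ MA, so MA runs at 116.1°; with |MA| = 12.8, A = (1.626, -6.897). ∠MAU = 72.6° gives AU at 8.700° from the x-axis; with |AU| = 25.5, U = (26.83, -3.040). ∠AUZ = 54.1° gives UZ at -117.2° from the x-axis; with |UZ| = 22.1, Z = (16.73, -22.70). Then |EZ| = |Z − E| = 9.784.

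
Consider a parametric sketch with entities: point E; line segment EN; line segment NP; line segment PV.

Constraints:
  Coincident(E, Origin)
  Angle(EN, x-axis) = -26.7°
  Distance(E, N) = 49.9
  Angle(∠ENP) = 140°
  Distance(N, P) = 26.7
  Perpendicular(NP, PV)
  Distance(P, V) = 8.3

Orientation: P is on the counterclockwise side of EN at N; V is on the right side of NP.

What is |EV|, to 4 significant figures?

76.46

∠ENP = 140.0°, so NP runs at -26.7° + (180° − 140.0°) = 13.30° from the x-axis; with |NP| = 26.7, P = N + 26.7·(cos 13.30°, sin 13.30°) = (70.56, -16.28). The perpendicularity gives PV at right angles to NP; with |PV| = 8.3 on the right of NP, V = P + 8.3·(0.2300, -0.9732) = (72.47, -24.36). Then |EV| = |V − E| = 76.46.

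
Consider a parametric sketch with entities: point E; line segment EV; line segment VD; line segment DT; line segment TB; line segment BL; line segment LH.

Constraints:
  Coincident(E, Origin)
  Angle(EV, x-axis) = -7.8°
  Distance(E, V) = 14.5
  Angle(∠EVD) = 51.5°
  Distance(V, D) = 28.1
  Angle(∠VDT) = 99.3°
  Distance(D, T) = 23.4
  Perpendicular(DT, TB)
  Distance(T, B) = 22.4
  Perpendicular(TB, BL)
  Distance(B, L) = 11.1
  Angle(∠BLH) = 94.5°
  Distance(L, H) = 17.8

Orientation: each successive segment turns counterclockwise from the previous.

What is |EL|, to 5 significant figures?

4.5324

E is at the origin; EV runs at -7.8° with length 14.5, so V = (14.366, -1.9679). ∠EVD = 51.5° gives VD at 120.70° from the x-axis; with |VD| = 28.1, D = (0.019588, 22.194). ∠VDT = 99.3° gives DT at -158.60° from the x-axis; with |DT| = 23.4, T = (-21.767, 13.656). DT is perpendicular to TB, so TB runs at -68.600°; with |TB| = 22.4, B = (-13.594, -7.1998). The perpendicularity gives BL at right angles to TB, so BL runs at 21.400°; with |BL| = 11.1, L = (-3.2592, -3.1497). Then |EL| = |L − E| = 4.5324.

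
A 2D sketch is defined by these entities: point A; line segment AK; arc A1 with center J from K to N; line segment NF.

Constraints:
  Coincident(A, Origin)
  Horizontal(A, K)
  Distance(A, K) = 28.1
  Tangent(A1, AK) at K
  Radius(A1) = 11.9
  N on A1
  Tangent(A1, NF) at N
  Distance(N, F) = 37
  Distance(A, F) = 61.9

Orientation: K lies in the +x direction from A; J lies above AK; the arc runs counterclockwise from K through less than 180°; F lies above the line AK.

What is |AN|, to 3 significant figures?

42.0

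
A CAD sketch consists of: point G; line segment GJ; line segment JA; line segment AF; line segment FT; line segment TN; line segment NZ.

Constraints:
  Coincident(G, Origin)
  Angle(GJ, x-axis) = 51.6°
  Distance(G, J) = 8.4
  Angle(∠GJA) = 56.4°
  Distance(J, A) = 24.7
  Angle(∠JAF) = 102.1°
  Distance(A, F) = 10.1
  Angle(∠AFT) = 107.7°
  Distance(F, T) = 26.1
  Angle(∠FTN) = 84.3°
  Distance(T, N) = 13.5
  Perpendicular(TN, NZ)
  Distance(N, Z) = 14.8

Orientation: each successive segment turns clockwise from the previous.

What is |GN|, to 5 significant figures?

6.9533

∠AFT = 107.7° gives FT at 137.80° from the x-axis; with |FT| = 26.1, T = (-15.223, -4.4414). ∠FTN = 84.3° gives TN at 42.100° from the x-axis; with |TN| = 13.5, N = (-5.2060, 4.6093). Then |GN| = |N − G| = 6.9533.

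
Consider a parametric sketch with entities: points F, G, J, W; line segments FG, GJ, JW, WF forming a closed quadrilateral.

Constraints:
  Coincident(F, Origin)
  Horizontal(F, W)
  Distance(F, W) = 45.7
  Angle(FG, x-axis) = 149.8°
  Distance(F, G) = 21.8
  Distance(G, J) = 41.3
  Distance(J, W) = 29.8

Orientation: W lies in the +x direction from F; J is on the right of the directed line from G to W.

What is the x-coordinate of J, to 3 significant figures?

17.3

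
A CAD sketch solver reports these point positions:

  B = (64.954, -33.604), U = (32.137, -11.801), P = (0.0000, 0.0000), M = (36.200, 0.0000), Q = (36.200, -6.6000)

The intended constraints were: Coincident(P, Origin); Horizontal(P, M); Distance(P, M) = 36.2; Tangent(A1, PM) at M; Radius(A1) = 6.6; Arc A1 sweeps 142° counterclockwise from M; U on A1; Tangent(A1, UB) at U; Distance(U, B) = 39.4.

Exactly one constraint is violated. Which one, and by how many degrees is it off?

Tangent(A1, UB) at U — off by 4.40°.

P = (0.00, 0.00) ✓; P.y = 0.00, M.y = 0.00 ✓; |PM| = 36.20 ✓; ∠(QM, MP) = 90.00° ✓; |QM| = 6.600 ✓; bearing(Q→U) − bearing(Q→M) = 142.0° ✓; |QU| = 6.600 ✓; ∠(QU, UB) = 85.60° ✗; |UB| = 39.40 ✓.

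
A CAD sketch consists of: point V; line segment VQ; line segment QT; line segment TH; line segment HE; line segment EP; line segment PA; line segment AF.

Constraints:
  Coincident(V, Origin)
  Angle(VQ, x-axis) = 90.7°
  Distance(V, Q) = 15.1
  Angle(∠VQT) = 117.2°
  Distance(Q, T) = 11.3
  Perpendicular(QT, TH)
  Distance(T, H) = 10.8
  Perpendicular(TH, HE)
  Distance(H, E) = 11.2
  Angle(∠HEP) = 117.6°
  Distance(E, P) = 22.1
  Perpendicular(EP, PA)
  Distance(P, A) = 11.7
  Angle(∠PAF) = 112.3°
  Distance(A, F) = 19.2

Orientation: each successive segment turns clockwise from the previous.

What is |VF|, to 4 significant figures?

26.63

EP is perpendicular to PA, so PA runs at 55.50°; with |PA| = 11.7, A = (-6.629, 27.76). ∠PAF = 112.3° gives AF at -12.20° from the x-axis; with |AF| = 19.2, F = (12.14, 23.70). Then |VF| = |F − V| = 26.63.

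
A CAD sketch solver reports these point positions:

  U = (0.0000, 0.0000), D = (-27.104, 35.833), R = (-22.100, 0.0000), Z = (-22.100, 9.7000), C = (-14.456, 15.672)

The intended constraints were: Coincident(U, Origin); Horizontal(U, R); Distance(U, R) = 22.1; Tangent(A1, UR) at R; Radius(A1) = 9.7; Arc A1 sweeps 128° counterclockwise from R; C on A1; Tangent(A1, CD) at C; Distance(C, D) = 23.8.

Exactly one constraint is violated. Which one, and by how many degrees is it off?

Tangent(A1, CD) at C — off by 5.90°.

U = (0.00, 0.00) ✓; U.y = 0.00, R.y = 0.00 ✓; |UR| = 22.10 ✓; ∠(ZR, RU) = 90.00° ✓; |ZR| = 9.700 ✓; bearing(Z→C) − bearing(Z→R) = 128.0° ✓; |ZC| = 9.700 ✓; ∠(ZC, CD) = 95.90° ✗; |CD| = 23.80 ✓.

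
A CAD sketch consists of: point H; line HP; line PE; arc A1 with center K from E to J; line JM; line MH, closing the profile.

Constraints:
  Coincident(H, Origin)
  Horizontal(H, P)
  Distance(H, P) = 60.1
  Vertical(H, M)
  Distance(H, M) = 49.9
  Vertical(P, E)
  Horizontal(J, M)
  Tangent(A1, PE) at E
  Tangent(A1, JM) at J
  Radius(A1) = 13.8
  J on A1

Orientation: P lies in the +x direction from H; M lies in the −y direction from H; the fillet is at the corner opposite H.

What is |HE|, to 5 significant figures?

70.109

The virtual corner opposite H is at (60.100, -49.900). The tangent condition forces KE to be normal to PE and since A1 is tangent to JM there, KJ ⟂ JM, with radius 13.8, so the center K sits 13.8 in from both sides at K = (46.300, -36.100). That places the tangent points at E = (60.100, -36.100) on PE and J = (46.300, -49.900) on JM. Then |HE| = |E − H| = 70.109.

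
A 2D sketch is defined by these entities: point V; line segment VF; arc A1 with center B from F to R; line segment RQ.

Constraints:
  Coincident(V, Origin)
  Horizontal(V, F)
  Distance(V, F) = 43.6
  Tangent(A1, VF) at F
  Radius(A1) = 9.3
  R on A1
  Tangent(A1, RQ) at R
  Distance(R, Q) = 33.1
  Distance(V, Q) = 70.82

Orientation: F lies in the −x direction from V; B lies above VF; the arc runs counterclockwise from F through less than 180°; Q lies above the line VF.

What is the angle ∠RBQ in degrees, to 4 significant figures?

74.31°

Checks: |BF| = 9.300 ✓; |BR| = 9.300 ✓; ∠(BR, RQ) = 90.00° ✓; |RQ| = 33.10 ✓; |VQ| = 70.82 ✓.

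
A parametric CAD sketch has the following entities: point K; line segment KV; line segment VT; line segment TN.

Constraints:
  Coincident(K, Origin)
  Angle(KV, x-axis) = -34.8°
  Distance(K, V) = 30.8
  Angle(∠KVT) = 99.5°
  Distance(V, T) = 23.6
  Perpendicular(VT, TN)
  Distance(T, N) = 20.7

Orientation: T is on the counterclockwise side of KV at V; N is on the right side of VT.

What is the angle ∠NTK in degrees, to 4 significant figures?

136.6°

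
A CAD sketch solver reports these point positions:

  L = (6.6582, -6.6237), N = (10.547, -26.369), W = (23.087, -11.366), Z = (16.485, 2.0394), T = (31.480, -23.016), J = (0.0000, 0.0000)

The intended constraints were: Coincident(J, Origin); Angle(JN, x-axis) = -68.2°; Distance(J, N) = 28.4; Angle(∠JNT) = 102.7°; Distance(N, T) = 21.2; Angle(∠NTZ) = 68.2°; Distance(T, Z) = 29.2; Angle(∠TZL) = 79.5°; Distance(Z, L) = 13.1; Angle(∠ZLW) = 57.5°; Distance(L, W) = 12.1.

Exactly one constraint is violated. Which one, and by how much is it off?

Distance(L, W) = 12.1 — off by 5.00.

J = (0.00, 0.00) ✓; JN at -68.20° ✓; |JN| = 28.40 ✓; ∠JNT = 102.7° ✓; |NT| = 21.20 ✓; ∠NTZ = 68.20° ✓; |TZ| = 29.20 ✓; ∠TZL = 79.50° ✓; |ZL| = 13.10 ✓; ∠ZLW = 57.50° ✓; |LW| = 17.10 ✗.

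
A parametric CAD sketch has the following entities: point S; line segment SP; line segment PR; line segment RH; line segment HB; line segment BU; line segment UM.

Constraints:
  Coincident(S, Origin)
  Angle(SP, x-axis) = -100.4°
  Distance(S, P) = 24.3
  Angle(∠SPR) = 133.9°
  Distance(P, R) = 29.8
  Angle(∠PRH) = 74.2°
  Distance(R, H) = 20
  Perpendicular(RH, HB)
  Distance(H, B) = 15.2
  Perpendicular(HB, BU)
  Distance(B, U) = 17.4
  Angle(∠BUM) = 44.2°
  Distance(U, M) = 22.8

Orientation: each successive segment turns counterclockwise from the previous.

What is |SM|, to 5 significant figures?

42.170

S is at the origin; SP runs at -100.4° with length 24.3, so P = (-4.3866, -23.901). ∠SPR = 133.9° gives PR at -54.300° from the x-axis; with |PR| = 29.8, R = (13.003, -48.101). ∠PRH = 74.2° gives RH at 51.500° from the x-axis; with |RH| = 20.0, H = (25.453, -32.449). RH ⟂ HB, so HB runs at 141.50°; with |HB| = 15.2, B = (13.558, -22.986). HB ⟂ BU, so BU runs at -128.50°; with |BU| = 17.4, U = (2.7258, -36.604). ∠BUM = 44.2° gives UM at 7.3000° from the x-axis; with |UM| = 22.8, M = (25.341, -33.707). Then |SM| = |M − S| = 42.170.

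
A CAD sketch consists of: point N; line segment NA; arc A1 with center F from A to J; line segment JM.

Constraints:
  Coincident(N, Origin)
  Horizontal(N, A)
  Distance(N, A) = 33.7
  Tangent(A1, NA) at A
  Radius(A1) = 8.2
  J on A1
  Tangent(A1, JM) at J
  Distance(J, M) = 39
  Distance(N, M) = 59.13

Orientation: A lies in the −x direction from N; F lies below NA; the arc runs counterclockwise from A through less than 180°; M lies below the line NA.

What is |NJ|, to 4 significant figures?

42.87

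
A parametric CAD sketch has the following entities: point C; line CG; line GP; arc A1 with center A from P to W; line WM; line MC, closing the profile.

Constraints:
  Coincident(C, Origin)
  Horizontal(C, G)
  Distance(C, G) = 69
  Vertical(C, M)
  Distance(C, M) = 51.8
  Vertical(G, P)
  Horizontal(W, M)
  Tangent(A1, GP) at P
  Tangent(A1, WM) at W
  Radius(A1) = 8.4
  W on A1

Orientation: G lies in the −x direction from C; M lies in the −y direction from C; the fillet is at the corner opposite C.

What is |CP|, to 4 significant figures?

81.51

C is at the origin; CG is horizontal with |CG| = 69.0 and G on the −x side, so G = (-69.00, 0.000). CM is vertical with |CM| = 51.8 and M on the −y side, so M = (0.000, -51.80). The virtual corner opposite C is at (-69.00, -51.80). Since A1 is tangent to GP there, AP ⟂ GP and the tangent condition forces AW to be normal to WM, with radius 8.4, so the center A sits 8.4 in from both sides at A = (-60.60, -43.40). That places the tangent points at P = (-69.00, -43.40) on GP and W = (-60.60, -51.80) on WM. Then |CP| = |P − C| = 81.51.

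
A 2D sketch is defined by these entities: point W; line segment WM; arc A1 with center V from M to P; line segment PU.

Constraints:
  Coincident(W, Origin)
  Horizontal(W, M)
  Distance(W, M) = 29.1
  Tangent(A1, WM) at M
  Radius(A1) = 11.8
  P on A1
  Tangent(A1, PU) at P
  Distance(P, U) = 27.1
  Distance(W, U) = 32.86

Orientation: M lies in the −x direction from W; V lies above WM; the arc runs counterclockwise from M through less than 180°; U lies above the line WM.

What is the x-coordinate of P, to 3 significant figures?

-18.3

W is at the origin; WM is horizontal with |WM| = 29.1 and M on the −x side, so M = (-29.1, 0.00). A1 meets WM tangentially, so VM is at right angles to WM, so V = M + (0, 11.8) = (-29.1, 11.8). Since VP ⟂ PU (tangency), |VU| = √(11.8² + 27.1²) = 29.6 regardless of where P sits on A1. So U lies on both circle(W, 32.86) and circle(V, 29.6); the above-WM intersection is U = (-7.51, 32.0). P is the foot of the tangent from U: P = (-18.3, 7.12).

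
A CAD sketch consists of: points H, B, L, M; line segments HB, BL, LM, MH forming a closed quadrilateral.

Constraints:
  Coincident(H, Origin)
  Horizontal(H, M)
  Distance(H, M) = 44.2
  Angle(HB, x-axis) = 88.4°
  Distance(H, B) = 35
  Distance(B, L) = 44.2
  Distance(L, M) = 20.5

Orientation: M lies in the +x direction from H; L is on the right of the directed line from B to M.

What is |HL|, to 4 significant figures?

24.06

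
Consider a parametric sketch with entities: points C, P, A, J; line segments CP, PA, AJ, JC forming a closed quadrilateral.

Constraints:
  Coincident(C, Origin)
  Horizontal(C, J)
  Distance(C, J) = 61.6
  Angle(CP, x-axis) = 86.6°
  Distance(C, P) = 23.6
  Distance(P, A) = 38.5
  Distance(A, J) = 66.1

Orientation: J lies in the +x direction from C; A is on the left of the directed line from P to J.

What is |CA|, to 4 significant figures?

59.69

C is at the origin; C and J share the same y with |CJ| = 61.6 and J in +x, so J = (61.6, 0). CP runs at 86.6° with |CP| = 23.6, so P = (1.400, 23.56). A is determined by |PA| = 38.5 and |AJ| = 66.1 together: it lies at the intersection of circle(P, 38.5) and circle(J, 66.1). With |PJ| = 64.65, the foot of the radical line on PJ is 9.994 from P and the perpendicular offset is √(38.5² − 9.994²) = 37.18. Taking the left-of-PJ solution: A = (24.26, 54.54).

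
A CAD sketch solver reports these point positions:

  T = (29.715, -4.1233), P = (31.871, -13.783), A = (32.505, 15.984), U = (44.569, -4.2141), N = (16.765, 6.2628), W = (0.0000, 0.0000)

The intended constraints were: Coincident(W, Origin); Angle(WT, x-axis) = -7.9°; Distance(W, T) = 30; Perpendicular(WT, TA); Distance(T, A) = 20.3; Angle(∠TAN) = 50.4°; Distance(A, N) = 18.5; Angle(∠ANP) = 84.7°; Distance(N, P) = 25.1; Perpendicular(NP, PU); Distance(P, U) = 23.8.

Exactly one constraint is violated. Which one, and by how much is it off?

Distance(P, U) = 23.8 — off by 7.90.

W = (0.00, 0.00) ✓; WT at -7.900° ✓; |WT| = 30.00 ✓; ∠(WT, TA) = 90.00° ✓; |TA| = 20.30 ✓; ∠TAN = 50.40° ✓; |AN| = 18.50 ✓; ∠ANP = 84.70° ✓; |NP| = 25.10 ✓; ∠(NP, PU) = 90.00° ✓; |PU| = 15.90 ✗.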